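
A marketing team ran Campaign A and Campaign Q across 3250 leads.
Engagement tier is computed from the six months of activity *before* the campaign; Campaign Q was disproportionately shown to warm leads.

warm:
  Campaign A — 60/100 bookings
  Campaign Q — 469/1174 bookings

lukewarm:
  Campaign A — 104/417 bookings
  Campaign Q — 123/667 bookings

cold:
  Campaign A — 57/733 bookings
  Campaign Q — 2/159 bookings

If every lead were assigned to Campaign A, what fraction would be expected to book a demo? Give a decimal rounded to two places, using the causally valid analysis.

The imbalance in engagement tier arose from how leads were allocated, not from anything the campaign did; and engagement tier independently affects the outcome. The pooled gap is confounded — condition on engagement tier.
Standardising Campaign A to the population engagement tier mix: 0.392·60/100 + 0.334·104/417 + 0.274·57/733 = 0.340.

0.34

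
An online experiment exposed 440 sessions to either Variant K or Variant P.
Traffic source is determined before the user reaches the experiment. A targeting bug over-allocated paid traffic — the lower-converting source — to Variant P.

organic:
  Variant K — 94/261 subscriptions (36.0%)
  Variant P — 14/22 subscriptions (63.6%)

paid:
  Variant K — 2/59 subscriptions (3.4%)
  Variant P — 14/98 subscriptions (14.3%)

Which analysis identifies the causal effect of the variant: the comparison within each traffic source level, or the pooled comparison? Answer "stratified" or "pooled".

stratified

Here traffic source is a common cause — it drives both which variant a case falls under and the outcome. The crude comparison mixes populations; the stratum-specific rates are the causally relevant ones.
Within each level — organic: 36.0% vs 63.6%; paid: 3.4% vs 14.3% — Variant P is higher every time.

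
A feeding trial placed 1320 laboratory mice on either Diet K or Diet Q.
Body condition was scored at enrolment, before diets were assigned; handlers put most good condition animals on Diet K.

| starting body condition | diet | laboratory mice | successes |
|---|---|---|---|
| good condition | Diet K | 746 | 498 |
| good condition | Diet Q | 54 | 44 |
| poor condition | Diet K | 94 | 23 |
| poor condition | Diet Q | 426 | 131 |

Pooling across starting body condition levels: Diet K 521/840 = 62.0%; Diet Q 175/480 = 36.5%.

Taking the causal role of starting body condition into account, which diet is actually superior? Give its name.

The starting body condition-specific comparison favours Diet Q throughout, but the pooled figures favour Diet K. The question is whether to condition on starting body condition.
Since starting body condition is a pre-existing factor (not a product of the diet) and it affects the outcome on its own, it is a confounder. The stratified rates, not the pooled rate, identify the causal effect.
Within each level — good condition: 66.8% vs 81.5%; poor condition: 24.5% vs 30.8% — Diet Q is higher every time.

Diet Q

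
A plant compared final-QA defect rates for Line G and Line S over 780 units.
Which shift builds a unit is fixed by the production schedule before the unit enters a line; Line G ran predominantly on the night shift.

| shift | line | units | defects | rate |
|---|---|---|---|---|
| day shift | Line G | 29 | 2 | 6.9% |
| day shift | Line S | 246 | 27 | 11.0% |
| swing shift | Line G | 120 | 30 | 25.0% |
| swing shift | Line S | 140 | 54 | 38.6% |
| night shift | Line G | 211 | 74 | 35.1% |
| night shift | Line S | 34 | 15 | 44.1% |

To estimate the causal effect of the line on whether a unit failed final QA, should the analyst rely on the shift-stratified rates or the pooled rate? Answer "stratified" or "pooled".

Here shift is a common cause — it drives both which line a case falls under and the outcome. The crude comparison mixes populations; the stratum-specific rates are the causally relevant ones.
Within each level — day shift: 6.9% vs 11.0%; swing shift: 25.0% vs 38.6%; night shift: 35.1% vs 44.1% — Line G is lower every time.

stratified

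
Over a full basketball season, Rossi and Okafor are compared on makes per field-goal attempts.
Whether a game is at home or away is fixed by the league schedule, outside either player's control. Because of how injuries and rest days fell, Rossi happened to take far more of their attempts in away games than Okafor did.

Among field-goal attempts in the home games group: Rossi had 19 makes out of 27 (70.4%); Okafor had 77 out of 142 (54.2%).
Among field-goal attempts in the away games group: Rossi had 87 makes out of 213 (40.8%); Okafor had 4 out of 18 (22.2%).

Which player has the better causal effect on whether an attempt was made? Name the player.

Since game venue is a pre-existing factor (not a product of the player) and it affects the outcome on its own, it is a confounder. The stratified rates, not the pooled rate, identify the causal effect.
Within each level — home games: 70.4% vs 54.2%; away games: 40.8% vs 22.2% — Rossi is higher every time.

Rossi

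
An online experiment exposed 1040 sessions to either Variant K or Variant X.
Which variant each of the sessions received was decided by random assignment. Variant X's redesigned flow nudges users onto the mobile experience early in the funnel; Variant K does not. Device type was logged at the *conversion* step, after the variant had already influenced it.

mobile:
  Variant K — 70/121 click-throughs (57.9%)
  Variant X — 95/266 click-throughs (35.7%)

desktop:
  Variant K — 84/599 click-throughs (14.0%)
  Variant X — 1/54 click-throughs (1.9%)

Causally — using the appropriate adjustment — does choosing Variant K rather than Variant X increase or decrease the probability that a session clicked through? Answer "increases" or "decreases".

Stratifying would compare variants among sessions the variants themselves sorted into device type groups — a form of selection on an intermediate. The unconditioned pooled rates give the total causal effect.
Pooled: Variant K 21.4% vs Variant X 30.0%; Variant X is higher overall.

decreases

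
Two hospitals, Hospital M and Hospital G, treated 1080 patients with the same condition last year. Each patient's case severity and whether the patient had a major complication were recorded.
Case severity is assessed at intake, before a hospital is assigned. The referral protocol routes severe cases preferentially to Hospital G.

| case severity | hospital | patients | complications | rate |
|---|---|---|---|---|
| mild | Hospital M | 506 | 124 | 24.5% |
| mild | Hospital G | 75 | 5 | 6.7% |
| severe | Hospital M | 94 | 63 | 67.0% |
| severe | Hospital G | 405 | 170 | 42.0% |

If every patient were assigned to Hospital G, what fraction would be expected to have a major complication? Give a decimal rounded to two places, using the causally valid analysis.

The imbalance in case severity arose from how patients were allocated, not from anything the hospital did; and case severity independently affects the outcome. The pooled gap is confounded — condition on case severity.
Standardising Hospital G to the population case severity mix: 0.538·5/75 + 0.462·170/405 = 0.230.

0.23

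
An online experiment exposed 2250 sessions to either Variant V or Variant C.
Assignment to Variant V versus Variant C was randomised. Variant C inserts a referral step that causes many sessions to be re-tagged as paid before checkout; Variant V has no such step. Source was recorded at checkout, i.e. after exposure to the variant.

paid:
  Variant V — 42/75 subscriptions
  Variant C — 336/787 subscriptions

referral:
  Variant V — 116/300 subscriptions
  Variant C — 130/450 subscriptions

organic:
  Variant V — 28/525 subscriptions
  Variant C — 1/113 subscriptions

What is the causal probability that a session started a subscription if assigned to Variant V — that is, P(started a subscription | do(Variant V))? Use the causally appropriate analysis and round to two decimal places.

The distribution of traffic source is itself part of what the variant does — it is an intermediate outcome. Holding it fixed would remove that part of the effect; the total effect is the pooled difference.
So P(outcome | do(Variant V)) is just the pooled rate for Variant V: 186/900 = 0.207.

0.21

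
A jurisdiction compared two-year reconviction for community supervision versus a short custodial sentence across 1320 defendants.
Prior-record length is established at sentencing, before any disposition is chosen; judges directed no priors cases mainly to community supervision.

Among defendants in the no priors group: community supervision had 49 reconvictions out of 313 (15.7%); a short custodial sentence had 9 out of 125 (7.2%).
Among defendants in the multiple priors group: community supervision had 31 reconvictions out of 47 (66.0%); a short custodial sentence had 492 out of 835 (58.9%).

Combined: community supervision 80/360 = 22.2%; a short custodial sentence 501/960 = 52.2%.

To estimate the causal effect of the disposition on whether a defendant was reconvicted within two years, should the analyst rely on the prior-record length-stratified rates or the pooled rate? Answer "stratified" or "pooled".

stratified

Since prior-record length is a pre-existing factor (not a product of the disposition) and it affects the outcome on its own, it is a confounder. The stratified rates, not the pooled rate, identify the causal effect.
Within each level — no priors: 15.7% vs 7.2%; multiple priors: 66.0% vs 58.9% — a short custodial sentence is lower every time.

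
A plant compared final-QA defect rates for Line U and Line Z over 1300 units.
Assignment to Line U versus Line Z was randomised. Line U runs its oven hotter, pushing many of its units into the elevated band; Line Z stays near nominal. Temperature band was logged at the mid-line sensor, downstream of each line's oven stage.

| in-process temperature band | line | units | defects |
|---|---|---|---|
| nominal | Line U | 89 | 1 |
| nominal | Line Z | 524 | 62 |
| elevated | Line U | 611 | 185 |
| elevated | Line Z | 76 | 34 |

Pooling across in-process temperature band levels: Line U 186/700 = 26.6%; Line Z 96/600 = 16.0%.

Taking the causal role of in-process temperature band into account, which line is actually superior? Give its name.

Line Z

Line U is lower inside every in-process temperature band stratum but Line Z is lower in aggregate. Whether to stratify depends on how in-process temperature band relates to the line.
The distribution of in-process temperature band is itself part of what the line does — it is an intermediate outcome. Holding it fixed would remove that part of the effect; the total effect is the pooled difference.
Pooled: Line U 26.6% vs Line Z 16.0%; Line Z is lower overall.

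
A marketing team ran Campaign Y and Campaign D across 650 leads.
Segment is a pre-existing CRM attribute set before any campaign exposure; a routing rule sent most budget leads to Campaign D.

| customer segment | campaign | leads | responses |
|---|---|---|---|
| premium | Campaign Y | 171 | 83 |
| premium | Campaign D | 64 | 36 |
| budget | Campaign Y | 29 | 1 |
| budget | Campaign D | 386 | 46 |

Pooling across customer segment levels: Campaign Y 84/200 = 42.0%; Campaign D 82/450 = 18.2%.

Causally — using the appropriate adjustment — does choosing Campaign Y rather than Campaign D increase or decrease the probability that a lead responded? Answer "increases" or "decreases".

decreases

Campaign D is higher inside every customer segment stratum but Campaign Y is higher in aggregate. Whether to stratify depends on how customer segment relates to the campaign.
Here customer segment is a common cause — it drives both which campaign a case falls under and the outcome. The crude comparison mixes populations; the stratum-specific rates are the causally relevant ones.
Within each level — premium: 48.5% vs 56.2%; budget: 3.4% vs 11.9% — Campaign D is higher every time.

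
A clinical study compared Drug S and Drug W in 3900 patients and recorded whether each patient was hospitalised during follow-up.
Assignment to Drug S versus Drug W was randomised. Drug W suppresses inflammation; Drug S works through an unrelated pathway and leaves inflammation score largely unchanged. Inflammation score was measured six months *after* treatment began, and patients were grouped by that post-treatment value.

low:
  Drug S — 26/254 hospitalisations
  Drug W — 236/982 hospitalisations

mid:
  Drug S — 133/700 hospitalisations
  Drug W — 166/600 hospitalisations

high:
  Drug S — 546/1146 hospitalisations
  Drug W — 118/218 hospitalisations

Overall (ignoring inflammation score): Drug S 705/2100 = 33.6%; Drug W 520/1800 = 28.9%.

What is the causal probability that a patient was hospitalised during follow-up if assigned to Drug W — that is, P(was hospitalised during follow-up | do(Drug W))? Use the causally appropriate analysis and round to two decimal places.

The stratified and pooled comparisons disagree (Drug S wins within each inflammation score; Drug W wins overall), so the answer turns on the causal role of inflammation score.
Inflammation score is downstream of the drug. One should not condition on a consequence of treatment, so the overall rates are the right comparison.
So P(outcome | do(Drug W)) is just the pooled rate for Drug W: 520/1800 = 0.289.

0.29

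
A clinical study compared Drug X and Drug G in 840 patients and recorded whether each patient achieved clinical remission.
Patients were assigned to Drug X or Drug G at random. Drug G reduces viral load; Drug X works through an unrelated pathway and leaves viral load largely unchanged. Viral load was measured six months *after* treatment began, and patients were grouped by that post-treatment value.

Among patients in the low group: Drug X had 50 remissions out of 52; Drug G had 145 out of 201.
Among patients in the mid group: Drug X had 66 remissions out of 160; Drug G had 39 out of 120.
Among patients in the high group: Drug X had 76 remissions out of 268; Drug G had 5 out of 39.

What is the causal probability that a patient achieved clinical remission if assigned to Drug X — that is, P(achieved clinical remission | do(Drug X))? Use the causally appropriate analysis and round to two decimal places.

The viral load-specific comparison favours Drug X throughout, but the pooled figures favour Drug G. The question is whether to condition on viral load.
Viral load is downstream of the drug. One should not condition on a consequence of treatment, so the overall rates are the right comparison.
So P(outcome | do(Drug X)) is just the pooled rate for Drug X: 192/480 = 0.400.

0.40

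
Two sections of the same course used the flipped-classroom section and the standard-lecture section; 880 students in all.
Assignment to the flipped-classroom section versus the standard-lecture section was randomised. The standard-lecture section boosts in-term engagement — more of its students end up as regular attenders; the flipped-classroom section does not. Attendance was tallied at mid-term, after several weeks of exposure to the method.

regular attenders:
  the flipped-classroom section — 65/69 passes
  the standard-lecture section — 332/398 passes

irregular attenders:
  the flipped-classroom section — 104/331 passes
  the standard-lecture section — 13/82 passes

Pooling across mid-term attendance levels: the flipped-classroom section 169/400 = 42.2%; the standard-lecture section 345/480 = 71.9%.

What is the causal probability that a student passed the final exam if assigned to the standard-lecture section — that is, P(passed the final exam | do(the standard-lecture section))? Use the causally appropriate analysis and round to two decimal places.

0.72

Mid-term attendance is downstream of the teaching method. One should not condition on a consequence of treatment, so the overall rates are the right comparison.
So P(outcome | do(the standard-lecture section)) is just the pooled rate for the standard-lecture section: 345/480 = 0.719.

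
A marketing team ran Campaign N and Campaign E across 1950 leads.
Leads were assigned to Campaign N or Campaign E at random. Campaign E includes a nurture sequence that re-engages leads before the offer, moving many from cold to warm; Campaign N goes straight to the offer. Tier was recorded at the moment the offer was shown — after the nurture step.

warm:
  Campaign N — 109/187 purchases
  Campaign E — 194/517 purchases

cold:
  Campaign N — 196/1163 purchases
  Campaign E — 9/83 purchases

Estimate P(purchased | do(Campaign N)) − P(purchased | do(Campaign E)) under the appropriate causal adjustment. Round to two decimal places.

Because the campaign influences engagement tier, engagement tier is a post-treatment mediator, not a confounder. Stratifying on it would bias the estimate; the causal effect is the crude pooled difference.
The causal difference is the pooled difference: 0.226 − 0.338 = -0.112.

-0.11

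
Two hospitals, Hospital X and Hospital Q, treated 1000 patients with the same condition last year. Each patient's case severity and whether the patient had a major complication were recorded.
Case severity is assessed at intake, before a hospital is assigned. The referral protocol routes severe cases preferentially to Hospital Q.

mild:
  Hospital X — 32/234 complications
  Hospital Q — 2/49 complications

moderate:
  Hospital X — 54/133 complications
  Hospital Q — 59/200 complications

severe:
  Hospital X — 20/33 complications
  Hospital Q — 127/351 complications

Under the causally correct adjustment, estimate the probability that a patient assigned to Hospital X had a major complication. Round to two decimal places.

0.41

The imbalance in case severity arose from how patients were allocated, not from anything the hospital did; and case severity independently affects the outcome. The pooled gap is confounded — condition on case severity.
Standardising Hospital X to the population case severity mix: 0.283·32/234 + 0.333·54/133 + 0.384·20/33 = 0.407.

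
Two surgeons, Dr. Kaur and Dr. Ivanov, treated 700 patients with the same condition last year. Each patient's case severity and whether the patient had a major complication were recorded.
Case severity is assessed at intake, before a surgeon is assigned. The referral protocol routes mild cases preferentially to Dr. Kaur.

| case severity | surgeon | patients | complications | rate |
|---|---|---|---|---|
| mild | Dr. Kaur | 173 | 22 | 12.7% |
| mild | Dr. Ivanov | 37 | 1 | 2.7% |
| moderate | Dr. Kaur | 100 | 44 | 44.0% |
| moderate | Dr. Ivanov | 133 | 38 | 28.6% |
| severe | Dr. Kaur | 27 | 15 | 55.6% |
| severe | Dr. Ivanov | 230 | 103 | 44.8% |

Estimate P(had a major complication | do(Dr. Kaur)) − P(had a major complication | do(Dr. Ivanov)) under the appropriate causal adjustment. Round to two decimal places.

Case severity differs across surgeons for reasons unrelated to any effect of the surgeon itself, and it separately predicts the outcome — a classic confounder. We must compare within case severity levels.
Adjusting over the population distribution of case severity: 0.300·(0.127−0.027) + 0.333·(0.440−0.286) + 0.367·(0.556−0.448) = +0.121.

+0.12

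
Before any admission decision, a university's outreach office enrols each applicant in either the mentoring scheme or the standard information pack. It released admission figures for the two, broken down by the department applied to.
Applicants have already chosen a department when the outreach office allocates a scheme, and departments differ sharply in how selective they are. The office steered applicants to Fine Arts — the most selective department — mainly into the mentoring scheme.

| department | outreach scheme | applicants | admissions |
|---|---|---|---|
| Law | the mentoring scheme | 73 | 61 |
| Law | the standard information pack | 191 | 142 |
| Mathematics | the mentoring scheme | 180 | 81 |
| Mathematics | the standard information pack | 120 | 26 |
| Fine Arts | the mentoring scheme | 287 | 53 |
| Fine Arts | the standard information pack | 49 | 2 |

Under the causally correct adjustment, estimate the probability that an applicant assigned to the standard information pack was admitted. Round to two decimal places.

0.31

Within every department level the mentoring scheme has the higher rate, yet pooled the standard information pack does — Simpson's reversal.
Department satisfies the back-door criterion: it is not a descendant of the outreach scheme, and it blocks the spurious path from outreach scheme to outcome. Adjusting for it (i.e., using the within-department rates) gives the causal effect.
Standardising the standard information pack to the population department mix: 0.293·142/191 + 0.333·26/120 + 0.373·2/49 = 0.306.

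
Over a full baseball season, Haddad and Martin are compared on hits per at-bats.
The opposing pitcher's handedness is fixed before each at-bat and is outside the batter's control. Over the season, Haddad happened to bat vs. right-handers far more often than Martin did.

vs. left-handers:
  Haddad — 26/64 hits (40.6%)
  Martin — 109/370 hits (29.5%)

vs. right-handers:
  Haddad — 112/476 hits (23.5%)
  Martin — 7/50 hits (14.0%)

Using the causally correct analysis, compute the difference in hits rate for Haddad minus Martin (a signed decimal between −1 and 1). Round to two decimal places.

Within every pitcher handedness level Haddad has the higher rate, yet pooled Martin does — Simpson's reversal.
The imbalance in pitcher handedness arose from how at-bats were allocated, not from anything the player did; and pitcher handedness independently affects the outcome. The pooled gap is confounded — condition on pitcher handedness.
Adjusting over the population distribution of pitcher handedness: 0.452·(0.406−0.295) + 0.548·(0.235−0.140) = +0.103.

+0.10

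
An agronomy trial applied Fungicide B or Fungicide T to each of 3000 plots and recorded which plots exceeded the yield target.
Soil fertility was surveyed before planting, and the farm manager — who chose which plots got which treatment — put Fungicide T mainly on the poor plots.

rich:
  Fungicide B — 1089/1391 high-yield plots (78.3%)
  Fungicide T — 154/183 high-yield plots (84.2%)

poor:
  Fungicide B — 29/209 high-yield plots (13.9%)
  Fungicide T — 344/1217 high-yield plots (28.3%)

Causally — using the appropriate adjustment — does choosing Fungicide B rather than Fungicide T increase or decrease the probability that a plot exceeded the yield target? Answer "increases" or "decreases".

decreases

The soil fertility-specific comparison favours Fungicide T throughout, but the pooled figures favour Fungicide B. The question is whether to condition on soil fertility.
Nothing the fungicide does changes soil fertility; the imbalance is an allocation artefact. With soil fertility also predicting the outcome, the pooled figure is confounded, and the within-stratum comparison is the causal one.
Within each level — rich: 78.3% vs 84.2%; poor: 13.9% vs 28.3% — Fungicide T is higher every time.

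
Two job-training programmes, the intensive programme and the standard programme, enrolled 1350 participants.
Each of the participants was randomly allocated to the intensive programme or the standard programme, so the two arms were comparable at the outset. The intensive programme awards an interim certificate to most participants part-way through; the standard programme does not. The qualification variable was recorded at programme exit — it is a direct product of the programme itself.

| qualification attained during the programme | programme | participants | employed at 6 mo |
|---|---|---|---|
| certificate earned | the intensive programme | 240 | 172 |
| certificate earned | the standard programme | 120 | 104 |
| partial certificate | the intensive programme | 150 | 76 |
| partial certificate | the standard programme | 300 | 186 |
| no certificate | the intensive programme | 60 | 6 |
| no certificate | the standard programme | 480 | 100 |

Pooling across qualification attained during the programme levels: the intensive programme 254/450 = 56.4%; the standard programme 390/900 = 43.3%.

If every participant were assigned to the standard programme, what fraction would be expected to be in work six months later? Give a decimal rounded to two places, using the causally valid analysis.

0.43

The distribution of qualification attained during the programme is itself part of what the programme does — it is an intermediate outcome. Holding it fixed would remove that part of the effect; the total effect is the pooled difference.
So P(outcome | do(the standard programme)) is just the pooled rate for the standard programme: 390/900 = 0.433.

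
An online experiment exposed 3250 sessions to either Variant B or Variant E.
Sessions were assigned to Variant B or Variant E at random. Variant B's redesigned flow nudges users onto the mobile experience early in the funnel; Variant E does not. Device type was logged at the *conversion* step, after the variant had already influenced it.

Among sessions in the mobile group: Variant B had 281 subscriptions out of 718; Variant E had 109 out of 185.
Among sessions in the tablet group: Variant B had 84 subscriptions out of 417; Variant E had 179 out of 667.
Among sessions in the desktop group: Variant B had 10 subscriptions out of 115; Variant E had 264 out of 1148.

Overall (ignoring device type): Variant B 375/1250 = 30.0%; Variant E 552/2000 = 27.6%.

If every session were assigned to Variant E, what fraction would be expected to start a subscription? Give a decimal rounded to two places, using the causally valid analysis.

Stratifying would compare variants among sessions the variants themselves sorted into device type groups — a form of selection on an intermediate. The unconditioned pooled rates give the total causal effect.
So P(outcome | do(Variant E)) is just the pooled rate for Variant E: 552/2000 = 0.276.

0.28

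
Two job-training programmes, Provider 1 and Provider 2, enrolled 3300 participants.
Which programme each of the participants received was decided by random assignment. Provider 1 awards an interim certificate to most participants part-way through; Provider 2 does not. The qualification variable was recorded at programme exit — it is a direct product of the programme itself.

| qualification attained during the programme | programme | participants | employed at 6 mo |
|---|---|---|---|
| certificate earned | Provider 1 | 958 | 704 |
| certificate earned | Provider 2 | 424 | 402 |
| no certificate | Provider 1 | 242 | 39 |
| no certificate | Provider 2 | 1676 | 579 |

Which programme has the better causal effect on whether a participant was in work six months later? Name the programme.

Provider 1

The stratified and pooled comparisons disagree (Provider 2 wins within each qualification attained during the programme; Provider 1 wins overall), so the answer turns on the causal role of qualification attained during the programme.
Qualification attained during the programme here is a post-treatment variable shaped by the programme; conditioning on it would introduce bias rather than remove it. The overall comparison is the causal one.
Pooled: Provider 1 61.9% vs Provider 2 46.7%; Provider 1 is higher overall.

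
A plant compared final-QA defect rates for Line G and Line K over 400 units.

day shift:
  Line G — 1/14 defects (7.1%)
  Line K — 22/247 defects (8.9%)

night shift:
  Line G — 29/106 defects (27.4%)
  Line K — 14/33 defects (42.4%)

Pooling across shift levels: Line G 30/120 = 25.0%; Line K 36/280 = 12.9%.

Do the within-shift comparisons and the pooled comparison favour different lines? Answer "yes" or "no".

yes

Within each shift level (day shift 7.1% vs 8.9%; night shift 27.4% vs 42.4%), Line G has the lower rate every time. Pooled: 25.0% vs 12.9% — Line K has the lower rate overall. The two comparisons disagree.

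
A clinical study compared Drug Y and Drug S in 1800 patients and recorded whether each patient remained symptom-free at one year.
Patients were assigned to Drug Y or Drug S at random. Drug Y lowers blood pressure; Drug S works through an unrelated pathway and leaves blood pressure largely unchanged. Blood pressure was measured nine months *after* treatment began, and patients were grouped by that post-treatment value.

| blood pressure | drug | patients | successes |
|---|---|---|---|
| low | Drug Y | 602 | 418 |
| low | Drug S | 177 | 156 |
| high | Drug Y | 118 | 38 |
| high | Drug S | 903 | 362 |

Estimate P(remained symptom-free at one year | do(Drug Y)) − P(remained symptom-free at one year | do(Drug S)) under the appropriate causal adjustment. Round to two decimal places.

+0.15

Blood pressure is downstream of the drug. One should not condition on a consequence of treatment, so the overall rates are the right comparison.
The causal difference is the pooled difference: 0.633 − 0.480 = +0.154.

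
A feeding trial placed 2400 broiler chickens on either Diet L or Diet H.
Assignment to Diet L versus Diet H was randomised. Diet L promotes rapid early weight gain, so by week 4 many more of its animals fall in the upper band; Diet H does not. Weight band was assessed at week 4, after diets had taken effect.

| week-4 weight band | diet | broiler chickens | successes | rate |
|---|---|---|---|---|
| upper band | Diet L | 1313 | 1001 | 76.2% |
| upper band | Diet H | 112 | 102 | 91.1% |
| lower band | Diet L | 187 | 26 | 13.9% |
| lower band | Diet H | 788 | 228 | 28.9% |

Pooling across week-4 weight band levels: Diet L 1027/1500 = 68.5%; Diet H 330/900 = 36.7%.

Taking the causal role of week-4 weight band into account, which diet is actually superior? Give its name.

Diet L

Within every week-4 weight band level Diet H has the higher rate, yet pooled Diet L does — Simpson's reversal.
Week-4 weight band is downstream of the diet. One should not condition on a consequence of treatment, so the overall rates are the right comparison.
Pooled: Diet L 68.5% vs Diet H 36.7%; Diet L is higher overall.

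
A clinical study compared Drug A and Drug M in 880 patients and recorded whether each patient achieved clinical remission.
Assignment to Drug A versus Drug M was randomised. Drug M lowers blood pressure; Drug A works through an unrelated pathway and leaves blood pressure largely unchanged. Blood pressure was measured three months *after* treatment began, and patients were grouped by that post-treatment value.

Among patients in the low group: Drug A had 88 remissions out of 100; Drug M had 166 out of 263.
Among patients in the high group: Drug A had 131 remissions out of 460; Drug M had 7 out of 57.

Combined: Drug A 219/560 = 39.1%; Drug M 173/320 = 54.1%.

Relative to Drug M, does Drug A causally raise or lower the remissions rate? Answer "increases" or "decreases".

decreases

The distribution of blood pressure is itself part of what the drug does — it is an intermediate outcome. Holding it fixed would remove that part of the effect; the total effect is the pooled difference.
Pooled: Drug A 39.1% vs Drug M 54.1%; Drug M is higher overall.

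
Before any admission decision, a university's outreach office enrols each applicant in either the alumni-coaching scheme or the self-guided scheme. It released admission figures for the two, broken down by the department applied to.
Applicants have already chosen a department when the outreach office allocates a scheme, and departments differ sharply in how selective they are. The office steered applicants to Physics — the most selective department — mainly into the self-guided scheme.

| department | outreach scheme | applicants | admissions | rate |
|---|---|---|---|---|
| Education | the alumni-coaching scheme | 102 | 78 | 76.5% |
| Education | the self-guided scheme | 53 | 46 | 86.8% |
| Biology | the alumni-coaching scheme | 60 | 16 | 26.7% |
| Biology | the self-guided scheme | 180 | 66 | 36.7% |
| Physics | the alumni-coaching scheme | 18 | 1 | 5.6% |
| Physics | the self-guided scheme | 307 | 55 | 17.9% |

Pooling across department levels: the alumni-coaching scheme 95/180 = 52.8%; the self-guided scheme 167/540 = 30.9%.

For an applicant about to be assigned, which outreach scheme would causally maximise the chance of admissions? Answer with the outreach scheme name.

the self-guided scheme

Here department is a common cause — it drives both which outreach scheme a case falls under and the outcome. The crude comparison mixes populations; the stratum-specific rates are the causally relevant ones.
Within each level — Education: 76.5% vs 86.8%; Biology: 26.7% vs 36.7%; Physics: 5.6% vs 17.9% — the self-guided scheme is higher every time.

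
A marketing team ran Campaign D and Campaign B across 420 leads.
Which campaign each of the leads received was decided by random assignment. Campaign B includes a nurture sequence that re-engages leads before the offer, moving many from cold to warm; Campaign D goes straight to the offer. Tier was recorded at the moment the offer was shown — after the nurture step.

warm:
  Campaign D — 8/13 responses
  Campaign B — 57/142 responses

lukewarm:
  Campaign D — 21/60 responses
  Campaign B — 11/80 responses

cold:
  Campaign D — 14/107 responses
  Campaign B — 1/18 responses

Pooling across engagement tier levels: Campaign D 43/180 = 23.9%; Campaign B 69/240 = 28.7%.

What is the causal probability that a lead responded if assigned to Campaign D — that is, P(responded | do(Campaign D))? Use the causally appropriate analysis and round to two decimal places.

0.24

Engagement tier is downstream of the campaign. One should not condition on a consequence of treatment, so the overall rates are the right comparison.
So P(outcome | do(Campaign D)) is just the pooled rate for Campaign D: 43/180 = 0.239.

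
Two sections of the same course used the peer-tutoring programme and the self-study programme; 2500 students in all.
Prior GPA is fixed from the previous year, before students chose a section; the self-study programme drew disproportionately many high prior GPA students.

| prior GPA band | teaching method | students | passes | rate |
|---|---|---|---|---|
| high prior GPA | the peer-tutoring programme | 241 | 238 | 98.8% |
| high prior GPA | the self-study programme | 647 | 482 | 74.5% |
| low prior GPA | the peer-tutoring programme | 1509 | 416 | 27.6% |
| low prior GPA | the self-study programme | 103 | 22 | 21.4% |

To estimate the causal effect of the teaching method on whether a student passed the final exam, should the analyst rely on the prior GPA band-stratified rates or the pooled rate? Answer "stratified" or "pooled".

stratified

The stratified and pooled comparisons disagree (the peer-tutoring programme wins within each prior GPA band; the self-study programme wins overall), so the answer turns on the causal role of prior GPA band.
Since prior GPA band is a pre-existing factor (not a product of the teaching method) and it affects the outcome on its own, it is a confounder. The stratified rates, not the pooled rate, identify the causal effect.
Within each level — high prior GPA: 98.8% vs 74.5%; low prior GPA: 27.6% vs 21.4% — the peer-tutoring programme is higher every time.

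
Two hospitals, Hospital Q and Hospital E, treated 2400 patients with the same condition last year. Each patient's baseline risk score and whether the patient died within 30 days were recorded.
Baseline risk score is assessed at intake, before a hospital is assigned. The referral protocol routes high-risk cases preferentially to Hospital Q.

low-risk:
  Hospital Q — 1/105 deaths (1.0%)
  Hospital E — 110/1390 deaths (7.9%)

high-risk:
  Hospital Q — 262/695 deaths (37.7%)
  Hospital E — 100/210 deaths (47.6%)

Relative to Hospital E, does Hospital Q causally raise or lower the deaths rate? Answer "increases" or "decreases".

Baseline risk score differs across hospitals for reasons unrelated to any effect of the hospital itself, and it separately predicts the outcome — a classic confounder. We must compare within baseline risk score levels.
Within each level — low-risk: 1.0% vs 7.9%; high-risk: 37.7% vs 47.6% — Hospital Q is lower every time.

decreases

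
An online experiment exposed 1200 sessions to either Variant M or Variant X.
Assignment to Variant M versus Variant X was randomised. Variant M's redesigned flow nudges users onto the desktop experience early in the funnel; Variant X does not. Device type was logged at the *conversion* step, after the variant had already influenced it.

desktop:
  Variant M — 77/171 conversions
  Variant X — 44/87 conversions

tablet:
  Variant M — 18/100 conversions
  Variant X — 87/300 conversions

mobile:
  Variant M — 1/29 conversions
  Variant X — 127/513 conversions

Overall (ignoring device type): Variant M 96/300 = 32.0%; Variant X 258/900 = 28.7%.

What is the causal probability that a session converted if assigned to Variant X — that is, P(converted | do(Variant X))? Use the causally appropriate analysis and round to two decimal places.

Because the variant influences device type, device type is a post-treatment mediator, not a confounder. Stratifying on it would bias the estimate; the causal effect is the crude pooled difference.
So P(outcome | do(Variant X)) is just the pooled rate for Variant X: 258/900 = 0.287.

0.29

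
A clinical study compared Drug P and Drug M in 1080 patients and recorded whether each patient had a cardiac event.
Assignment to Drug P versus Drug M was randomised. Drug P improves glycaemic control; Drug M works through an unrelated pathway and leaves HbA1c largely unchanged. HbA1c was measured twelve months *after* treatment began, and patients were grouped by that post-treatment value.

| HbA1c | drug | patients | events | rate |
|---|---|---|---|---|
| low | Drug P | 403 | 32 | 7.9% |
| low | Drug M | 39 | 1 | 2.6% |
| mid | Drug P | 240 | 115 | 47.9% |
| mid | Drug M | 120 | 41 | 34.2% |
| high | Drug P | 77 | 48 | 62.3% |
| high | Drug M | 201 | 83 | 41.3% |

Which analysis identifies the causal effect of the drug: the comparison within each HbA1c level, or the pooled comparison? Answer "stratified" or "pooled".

pooled

The distribution of HbA1c is itself part of what the drug does — it is an intermediate outcome. Holding it fixed would remove that part of the effect; the total effect is the pooled difference.
Pooled: Drug P 27.1% vs Drug M 34.7%; Drug P is lower overall.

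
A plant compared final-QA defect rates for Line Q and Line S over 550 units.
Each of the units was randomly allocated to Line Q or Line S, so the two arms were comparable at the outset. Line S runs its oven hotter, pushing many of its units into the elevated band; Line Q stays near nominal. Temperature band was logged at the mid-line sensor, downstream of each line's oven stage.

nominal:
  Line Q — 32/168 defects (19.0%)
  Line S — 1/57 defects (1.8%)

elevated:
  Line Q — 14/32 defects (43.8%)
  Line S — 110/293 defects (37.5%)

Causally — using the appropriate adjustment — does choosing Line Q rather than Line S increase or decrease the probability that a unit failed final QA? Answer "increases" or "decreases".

decreases

The in-process temperature band-specific comparison favours Line S throughout, but the pooled figures favour Line Q. The question is whether to condition on in-process temperature band.
In-process temperature band is recorded after the line and is itself shifted by it — it sits on the causal path from line to outcome. Conditioning on a mediator would strip out part of the effect we want; the pooled comparison gives the total causal effect.
Pooled: Line Q 23.0% vs Line S 31.7%; Line Q is lower overall.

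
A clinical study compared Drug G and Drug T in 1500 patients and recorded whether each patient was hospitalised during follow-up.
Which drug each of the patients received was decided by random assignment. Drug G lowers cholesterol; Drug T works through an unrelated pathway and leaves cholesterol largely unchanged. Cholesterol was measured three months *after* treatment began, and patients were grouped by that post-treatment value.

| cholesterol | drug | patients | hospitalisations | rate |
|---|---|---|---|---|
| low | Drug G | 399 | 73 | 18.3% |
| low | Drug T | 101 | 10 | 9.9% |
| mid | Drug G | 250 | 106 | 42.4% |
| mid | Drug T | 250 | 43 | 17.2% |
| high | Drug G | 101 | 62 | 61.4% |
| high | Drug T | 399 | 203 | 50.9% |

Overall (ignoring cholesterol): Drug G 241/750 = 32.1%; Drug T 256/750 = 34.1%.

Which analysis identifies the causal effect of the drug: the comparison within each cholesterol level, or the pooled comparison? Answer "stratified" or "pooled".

pooled

Cholesterol lies on the pathway drug → cholesterol → outcome, so adjusting for it blocks the indirect effect. For the total causal effect of drug, use the unadjusted pooled rates.
Pooled: Drug G 32.1% vs Drug T 34.1%; Drug G is lower overall.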